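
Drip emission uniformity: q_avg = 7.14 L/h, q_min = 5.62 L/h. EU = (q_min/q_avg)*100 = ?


EU = (q_min/q_avg)*100 = (5.62/7.14)*100 = 78.7115%

78.7115 %


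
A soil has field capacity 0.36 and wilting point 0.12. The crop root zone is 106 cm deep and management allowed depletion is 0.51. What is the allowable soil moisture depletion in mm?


SMD = (FC - PWP) * d * MAD * 10
SMD = (0.36 - 0.12) * 106 * 0.51 * 10
SMD = 0.2400 * 106 * 0.51 * 10

129.7440 mm


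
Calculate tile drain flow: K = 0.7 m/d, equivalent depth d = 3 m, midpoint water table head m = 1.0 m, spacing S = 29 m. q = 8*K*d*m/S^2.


q = 8*K*d*m/S^2
q = 8*0.7*3*1.0/29^2
q = 16.8000 / 841

0.0200 m/d


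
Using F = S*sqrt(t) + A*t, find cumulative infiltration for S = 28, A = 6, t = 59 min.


F = S*sqrt(t) + A*t
F = 28*sqrt(59) + 6*59
F = 28*7.681146 + 354

569.0721 mm


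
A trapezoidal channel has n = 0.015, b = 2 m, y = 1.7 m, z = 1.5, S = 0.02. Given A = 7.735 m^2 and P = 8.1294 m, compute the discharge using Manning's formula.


R = A/P = 7.735/8.1294 = 0.951485
Q = (1/0.015) * 7.735 * 0.951485^(2/3) * 0.02^0.5

70.5481 m^3/s


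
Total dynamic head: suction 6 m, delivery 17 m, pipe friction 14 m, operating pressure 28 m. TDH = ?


TDH = Hs + Hd + hf + Hp = 6 + 17 + 14 + 28 = 65

65 m


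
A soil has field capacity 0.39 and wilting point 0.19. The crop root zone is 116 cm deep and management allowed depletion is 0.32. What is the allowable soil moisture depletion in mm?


SMD = (FC - PWP) * d * MAD * 10
SMD = (0.39 - 0.19) * 116 * 0.32 * 10
SMD = 0.2000 * 116 * 0.32 * 10

74.2400 mm


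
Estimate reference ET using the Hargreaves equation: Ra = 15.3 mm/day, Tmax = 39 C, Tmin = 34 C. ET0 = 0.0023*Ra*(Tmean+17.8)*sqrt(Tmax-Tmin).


Tmean = (Tmax + Tmin)/2 = (39 + 34)/2 = 36.5
ET0 = 0.0023 * 15.3 * (36.5 + 17.8) * sqrt(39 - 34)
ET0 = 0.0023 * 15.3 * 54.3 * 2.236068

4.2727 mm/day


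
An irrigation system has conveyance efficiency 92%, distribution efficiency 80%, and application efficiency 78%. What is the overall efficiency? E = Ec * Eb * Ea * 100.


Ec = 0.92, Eb = 0.8, Ea = 0.78
E = 0.92 * 0.8 * 0.78 * 100 = 57.4080%

57.4080 %


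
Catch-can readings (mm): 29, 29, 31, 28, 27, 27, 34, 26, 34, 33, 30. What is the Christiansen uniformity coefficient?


mean = 29.818182 mm
MAD = 2.347107 mm
CU = (1 - 2.347107/29.818182)*100

92.1286 %


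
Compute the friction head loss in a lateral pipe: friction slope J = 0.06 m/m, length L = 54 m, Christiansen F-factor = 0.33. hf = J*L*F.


hf = J * L * F = 0.06 * 54 * 0.33 = 1.0692 m

1.0692 m


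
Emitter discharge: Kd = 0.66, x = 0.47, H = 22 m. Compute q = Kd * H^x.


q = Kd * H^x = 0.66 * 22^0.47 = 0.66 * 4.275025

2.8215 L/h


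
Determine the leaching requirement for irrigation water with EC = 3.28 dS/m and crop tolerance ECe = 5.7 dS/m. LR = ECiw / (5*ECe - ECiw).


LR = ECiw / (5*ECe - ECiw)
LR = 3.28 / (5*5.7 - 3.28)
LR = 3.28 / 25.2200

0.1301


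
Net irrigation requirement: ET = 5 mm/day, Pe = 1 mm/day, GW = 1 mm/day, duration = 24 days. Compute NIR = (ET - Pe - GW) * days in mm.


Daily deficit = ET - Pe - GW = 5 - 1 - 1 = 3 mm/day
NIR = 3 * 24 = 72 mm

72.0000 mm


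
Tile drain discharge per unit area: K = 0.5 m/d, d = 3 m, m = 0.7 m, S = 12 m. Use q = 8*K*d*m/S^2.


q = 8*K*d*m/S^2
q = 8*0.5*3*0.7/12^2
q = 8.4000 / 144

0.0583 m/d


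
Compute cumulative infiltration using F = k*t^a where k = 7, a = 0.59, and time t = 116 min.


F = k * t^a = 7 * 116^0.59
F = 7 * 16.520767

115.6454 mm


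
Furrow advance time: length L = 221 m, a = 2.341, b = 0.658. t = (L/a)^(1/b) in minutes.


t = (L/a)^(1/b)
t = (221/2.341)^(1/0.658)
t = 94.404101^(1/0.658)

1003.4734 min


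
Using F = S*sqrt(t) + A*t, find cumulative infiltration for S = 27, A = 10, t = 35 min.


F = S*sqrt(t) + A*t
F = 27*sqrt(35) + 10*35
F = 27*5.916080 + 350

509.7342 mm


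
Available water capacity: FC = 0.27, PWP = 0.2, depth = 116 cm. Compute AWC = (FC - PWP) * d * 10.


AWC = (FC - PWP) * d * 10
AWC = (0.27 - 0.2) * 116 * 10
AWC = 0.0700 * 116 * 10

81.2000 mm


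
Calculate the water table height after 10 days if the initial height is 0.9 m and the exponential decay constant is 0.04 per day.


m = m0 * exp(-k*t)
m = 0.9 * exp(-0.04 * 10)
m = 0.9 * exp(-0.4000)

0.6033 m


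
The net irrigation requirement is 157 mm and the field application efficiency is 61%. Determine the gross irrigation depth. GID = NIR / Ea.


Ea = 61% = 0.61
GID = NIR / Ea = 157 / 0.61 = 257.3770 mm

257.3770 mm


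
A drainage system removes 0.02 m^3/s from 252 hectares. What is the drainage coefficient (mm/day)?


DC = Q * 86400 / (A * 10000) * 1000
DC = 0.02 * 86400 / (252 * 10000) * 1000
DC = 1728000.0000 / 2520000

0.6857 mm/day


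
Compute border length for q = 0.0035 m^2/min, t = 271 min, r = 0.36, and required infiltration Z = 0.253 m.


L = q*t/((1+r)*Z)
L = 0.0035*271/((1+0.36)*0.253)
L = 0.9485/0.34408

2.7566 m


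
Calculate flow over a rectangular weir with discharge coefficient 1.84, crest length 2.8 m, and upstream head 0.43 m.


Q = C * L * H^(3/2) = 1.84 * 2.8 * 0.43^1.5 = 1.84 * 2.8 * 0.281970

1.4527 m^3/s


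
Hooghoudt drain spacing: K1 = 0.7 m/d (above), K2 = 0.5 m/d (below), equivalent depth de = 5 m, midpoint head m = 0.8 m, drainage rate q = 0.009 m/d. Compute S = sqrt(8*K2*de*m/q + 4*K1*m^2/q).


S^2 = 8*K2*de*m/q + 4*K1*m^2/q
S^2 = 8*0.5*5*0.8/0.009 + 4*0.7*0.8^2/0.009
S = sqrt(1976.8889)

44.4622 m


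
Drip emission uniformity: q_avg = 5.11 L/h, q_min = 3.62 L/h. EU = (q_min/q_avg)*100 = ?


EU = (q_min/q_avg)*100 = (3.62/5.11)*100 = 70.8415%

70.8415 %


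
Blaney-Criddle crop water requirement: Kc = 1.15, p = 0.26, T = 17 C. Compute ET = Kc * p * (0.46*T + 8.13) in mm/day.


ET = Kc * p * (0.46*T + 8.13)
ET = 1.15 * 0.26 * (0.46*17 + 8.13)
ET = 1.15 * 0.26 * 15.9500

4.7691 mm/day


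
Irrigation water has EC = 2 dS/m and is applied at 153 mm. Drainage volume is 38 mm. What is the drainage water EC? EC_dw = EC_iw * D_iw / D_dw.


EC_dw = EC_iw * D_iw / D_dw
EC_dw = 2 * 153 / 38
EC_dw = 306 / 38

8.0526 dS/m


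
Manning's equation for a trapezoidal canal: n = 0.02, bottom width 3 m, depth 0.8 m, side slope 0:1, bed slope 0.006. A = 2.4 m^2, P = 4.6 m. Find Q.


R = A/P = 2.4/4.6 = 0.521739
Q = (1/0.02) * 2.4 * 0.521739^(2/3) * 0.006^0.5

6.0241 m^3/s


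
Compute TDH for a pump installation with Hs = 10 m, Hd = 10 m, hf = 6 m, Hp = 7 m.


TDH = Hs + Hd + hf + Hp = 10 + 10 + 6 + 7 = 33

33 m


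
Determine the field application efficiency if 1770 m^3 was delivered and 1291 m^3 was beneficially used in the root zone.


Ea = V_root / V_field * 100 = 1291 / 1770 * 100 = 72.9379%

72.9379 %


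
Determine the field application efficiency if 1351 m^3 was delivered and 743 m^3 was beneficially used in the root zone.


Ea = V_root / V_field * 100 = 743 / 1351 * 100 = 54.9963%

54.9963 %


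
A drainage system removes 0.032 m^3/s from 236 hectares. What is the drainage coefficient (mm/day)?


DC = Q * 86400 / (A * 10000) * 1000
DC = 0.032 * 86400 / (236 * 10000) * 1000
DC = 2764800.0000 / 2360000

1.1715 mm/day


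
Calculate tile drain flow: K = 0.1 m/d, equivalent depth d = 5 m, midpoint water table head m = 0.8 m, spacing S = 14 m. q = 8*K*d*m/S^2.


q = 8*K*d*m/S^2
q = 8*0.1*5*0.8/14^2
q = 3.2000 / 196

0.0163 m/d


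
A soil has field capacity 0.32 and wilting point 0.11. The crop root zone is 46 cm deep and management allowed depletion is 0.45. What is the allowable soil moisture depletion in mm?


SMD = (FC - PWP) * d * MAD * 10
SMD = (0.32 - 0.11) * 46 * 0.45 * 10
SMD = 0.2100 * 46 * 0.45 * 10

43.4700 mm


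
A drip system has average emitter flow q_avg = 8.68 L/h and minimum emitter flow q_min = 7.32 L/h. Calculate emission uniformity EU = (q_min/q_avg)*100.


EU = (q_min/q_avg)*100 = (7.32/8.68)*100 = 84.3318%

84.3318 %


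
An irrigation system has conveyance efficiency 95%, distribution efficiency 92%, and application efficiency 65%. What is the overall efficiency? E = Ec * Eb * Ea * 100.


Ec = 0.95, Eb = 0.92, Ea = 0.65
E = 0.95 * 0.92 * 0.65 * 100 = 56.8100%

56.8100 %


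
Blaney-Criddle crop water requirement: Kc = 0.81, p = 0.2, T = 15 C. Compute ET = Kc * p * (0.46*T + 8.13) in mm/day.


ET = Kc * p * (0.46*T + 8.13)
ET = 0.81 * 0.2 * (0.46*15 + 8.13)
ET = 0.81 * 0.2 * 15.0300

2.4349 mm/day


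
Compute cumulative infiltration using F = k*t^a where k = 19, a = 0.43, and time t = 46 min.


F = k * t^a = 19 * 46^0.43
F = 19 * 5.187832

98.5688 mm


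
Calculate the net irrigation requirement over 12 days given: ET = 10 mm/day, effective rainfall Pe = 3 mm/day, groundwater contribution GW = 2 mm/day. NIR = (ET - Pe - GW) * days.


Daily deficit = ET - Pe - GW = 10 - 3 - 2 = 5 mm/day
NIR = 5 * 12 = 60 mm

60.0000 mm


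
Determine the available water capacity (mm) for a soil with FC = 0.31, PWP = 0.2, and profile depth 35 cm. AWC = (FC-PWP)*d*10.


AWC = (FC - PWP) * d * 10
AWC = (0.31 - 0.2) * 35 * 10
AWC = 0.1100 * 35 * 10

38.5000 mm


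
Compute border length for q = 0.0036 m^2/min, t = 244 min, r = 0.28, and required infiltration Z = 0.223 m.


L = q*t/((1+r)*Z)
L = 0.0036*244/((1+0.28)*0.223)
L = 0.8784/0.28544

3.0774 m


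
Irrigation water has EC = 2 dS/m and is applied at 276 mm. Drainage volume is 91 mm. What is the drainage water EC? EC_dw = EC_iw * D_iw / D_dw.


EC_dw = EC_iw * D_iw / D_dw
EC_dw = 2 * 276 / 91
EC_dw = 552 / 91

6.0659 dS/m


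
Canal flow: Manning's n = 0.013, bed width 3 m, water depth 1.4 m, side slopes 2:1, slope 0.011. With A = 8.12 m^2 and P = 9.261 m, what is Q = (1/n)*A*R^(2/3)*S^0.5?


R = A/P = 8.12/9.261 = 0.876795
Q = (1/0.013) * 8.12 * 0.876795^(2/3) * 0.011^0.5

60.0124 m^3/s


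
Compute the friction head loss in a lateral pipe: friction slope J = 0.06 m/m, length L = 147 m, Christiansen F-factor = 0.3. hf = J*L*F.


hf = J * L * F = 0.06 * 147 * 0.3 = 2.6460 m

2.6460 m


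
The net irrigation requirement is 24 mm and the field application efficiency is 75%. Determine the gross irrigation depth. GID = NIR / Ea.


Ea = 75% = 0.75
GID = NIR / Ea = 24 / 0.75 = 32.0000 mm

32.0000 mm


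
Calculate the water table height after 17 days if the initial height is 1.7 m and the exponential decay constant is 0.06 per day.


m = m0 * exp(-k*t)
m = 1.7 * exp(-0.06 * 17)
m = 1.7 * exp(-1.0200)

0.6130 m


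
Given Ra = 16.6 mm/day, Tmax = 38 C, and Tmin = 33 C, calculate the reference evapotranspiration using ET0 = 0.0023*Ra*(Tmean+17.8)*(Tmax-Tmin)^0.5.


Tmean = (Tmax + Tmin)/2 = (38 + 33)/2 = 35.5
ET0 = 0.0023 * 16.6 * (35.5 + 17.8) * sqrt(38 - 33)
ET0 = 0.0023 * 16.6 * 53.3 * 2.236068

4.5504 mm/day


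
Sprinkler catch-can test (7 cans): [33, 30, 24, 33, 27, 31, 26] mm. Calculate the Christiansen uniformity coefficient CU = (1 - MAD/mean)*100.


mean = 29.142857 mm
MAD = 2.979592 mm
CU = (1 - 2.979592/29.142857)*100

89.7759 %


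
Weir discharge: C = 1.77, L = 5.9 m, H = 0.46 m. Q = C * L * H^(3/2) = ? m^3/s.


Q = C * L * H^(3/2) = 1.77 * 5.9 * 0.46^1.5 = 1.77 * 5.9 * 0.311987

3.2581 m^3/s


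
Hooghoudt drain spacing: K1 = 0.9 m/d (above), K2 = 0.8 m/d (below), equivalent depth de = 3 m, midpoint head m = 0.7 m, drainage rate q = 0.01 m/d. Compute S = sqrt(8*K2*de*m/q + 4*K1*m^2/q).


S^2 = 8*K2*de*m/q + 4*K1*m^2/q
S^2 = 8*0.8*3*0.7/0.01 + 4*0.9*0.7^2/0.01
S = sqrt(1520.4000)

38.9923 m


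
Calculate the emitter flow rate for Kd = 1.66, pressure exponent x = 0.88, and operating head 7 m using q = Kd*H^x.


q = Kd * H^x = 1.66 * 7^0.88 = 1.66 * 5.542252

9.2001 L/h


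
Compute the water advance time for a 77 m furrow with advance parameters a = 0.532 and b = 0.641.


t = (L/a)^(1/b)
t = (77/0.532)^(1/0.641)
t = 144.736842^(1/0.641)

2347.6763 min


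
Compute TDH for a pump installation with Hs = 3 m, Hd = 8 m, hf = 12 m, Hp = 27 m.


TDH = Hs + Hd + hf + Hp = 3 + 8 + 12 + 27 = 50

50 m


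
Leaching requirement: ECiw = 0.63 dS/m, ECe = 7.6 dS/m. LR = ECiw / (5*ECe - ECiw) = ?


LR = ECiw / (5*ECe - ECiw)
LR = 0.63 / (5*7.6 - 0.63)
LR = 0.63 / 37.3700

0.0169


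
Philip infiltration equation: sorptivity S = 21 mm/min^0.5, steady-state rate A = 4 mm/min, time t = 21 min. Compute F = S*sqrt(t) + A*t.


F = S*sqrt(t) + A*t
F = 21*sqrt(21) + 4*21
F = 21*4.582576 + 84

180.2341 mm


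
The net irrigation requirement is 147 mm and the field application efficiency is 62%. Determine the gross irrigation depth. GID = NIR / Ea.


Ea = 62% = 0.62
GID = NIR / Ea = 147 / 0.62 = 237.0968 mm

237.0968 mm


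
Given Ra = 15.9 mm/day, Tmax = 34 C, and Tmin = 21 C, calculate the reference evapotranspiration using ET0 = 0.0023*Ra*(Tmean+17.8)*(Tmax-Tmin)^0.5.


Tmean = (Tmax + Tmin)/2 = (34 + 21)/2 = 27.5
ET0 = 0.0023 * 15.9 * (27.5 + 17.8) * sqrt(34 - 21)
ET0 = 0.0023 * 15.9 * 45.3 * 3.605551

5.9730 mm/day


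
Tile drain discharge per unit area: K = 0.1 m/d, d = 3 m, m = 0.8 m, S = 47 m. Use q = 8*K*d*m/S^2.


q = 8*K*d*m/S^2
q = 8*0.1*3*0.8/47^2
q = 1.9200 / 2209

8.6917e-04 m/d


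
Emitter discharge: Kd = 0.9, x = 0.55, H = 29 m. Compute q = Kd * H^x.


q = Kd * H^x = 0.9 * 29^0.55 = 0.9 * 6.372633

5.7354 L/h


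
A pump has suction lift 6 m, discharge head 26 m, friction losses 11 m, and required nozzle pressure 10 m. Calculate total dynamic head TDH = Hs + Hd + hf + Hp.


TDH = Hs + Hd + hf + Hp = 6 + 26 + 11 + 10 = 53

53 m


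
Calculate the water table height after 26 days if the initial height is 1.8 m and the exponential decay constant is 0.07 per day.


m = m0 * exp(-k*t)
m = 1.8 * exp(-0.07 * 26)
m = 1.8 * exp(-1.8200)

0.2916 m


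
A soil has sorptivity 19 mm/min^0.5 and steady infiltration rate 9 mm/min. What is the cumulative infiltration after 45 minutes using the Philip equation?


F = S*sqrt(t) + A*t
F = 19*sqrt(45) + 9*45
F = 19*6.708204 + 405

532.4559 mm


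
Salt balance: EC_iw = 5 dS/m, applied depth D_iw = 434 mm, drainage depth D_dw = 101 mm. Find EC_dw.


EC_dw = EC_iw * D_iw / D_dw
EC_dw = 5 * 434 / 101
EC_dw = 2170 / 101

21.4851 dS/m


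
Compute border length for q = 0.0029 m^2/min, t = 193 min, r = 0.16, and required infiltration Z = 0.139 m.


L = q*t/((1+r)*Z)
L = 0.0029*193/((1+0.16)*0.139)
L = 0.5597/0.16124

3.4712 m


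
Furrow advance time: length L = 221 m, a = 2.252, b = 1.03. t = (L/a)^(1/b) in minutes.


t = (L/a)^(1/b)
t = (221/2.252)^(1/1.03)
t = 98.134991^(1/1.03)

85.8637 min


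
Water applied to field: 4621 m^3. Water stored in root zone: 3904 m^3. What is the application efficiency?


Ea = V_root / V_field * 100 = 3904 / 4621 * 100 = 84.4839%

84.4839 %


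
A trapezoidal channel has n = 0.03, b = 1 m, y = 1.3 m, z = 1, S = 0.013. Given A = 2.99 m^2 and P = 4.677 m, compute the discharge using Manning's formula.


R = A/P = 2.99/4.677 = 0.639299
Q = (1/0.03) * 2.99 * 0.639299^(2/3) * 0.013^0.5

8.4332 m^3/s


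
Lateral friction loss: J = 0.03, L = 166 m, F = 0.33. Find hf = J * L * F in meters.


hf = J * L * F = 0.03 * 166 * 0.33 = 1.6434 m

1.6434 m


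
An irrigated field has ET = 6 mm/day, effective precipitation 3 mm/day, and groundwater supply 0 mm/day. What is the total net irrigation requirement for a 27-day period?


Daily deficit = ET - Pe - GW = 6 - 3 - 0 = 3 mm/day
NIR = 3 * 27 = 81 mm

81.0000 mm


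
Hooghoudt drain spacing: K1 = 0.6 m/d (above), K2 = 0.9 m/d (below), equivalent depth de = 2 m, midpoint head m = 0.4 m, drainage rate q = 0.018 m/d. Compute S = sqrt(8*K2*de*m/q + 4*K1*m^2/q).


S^2 = 8*K2*de*m/q + 4*K1*m^2/q
S^2 = 8*0.9*2*0.4/0.018 + 4*0.6*0.4^2/0.018
S = sqrt(341.3333)

18.4752 m


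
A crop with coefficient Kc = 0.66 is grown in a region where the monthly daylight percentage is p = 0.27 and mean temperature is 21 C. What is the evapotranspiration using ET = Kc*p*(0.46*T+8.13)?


ET = Kc * p * (0.46*T + 8.13)
ET = 0.66 * 0.27 * (0.46*21 + 8.13)
ET = 0.66 * 0.27 * 17.7900

3.1702 mm/day


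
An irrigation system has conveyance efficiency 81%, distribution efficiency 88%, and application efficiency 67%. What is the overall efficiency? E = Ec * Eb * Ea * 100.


Ec = 0.81, Eb = 0.88, Ea = 0.67
E = 0.81 * 0.88 * 0.67 * 100 = 47.7576%

47.7576 %


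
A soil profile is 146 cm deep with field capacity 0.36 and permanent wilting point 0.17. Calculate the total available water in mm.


AWC = (FC - PWP) * d * 10
AWC = (0.36 - 0.17) * 146 * 10
AWC = 0.1900 * 146 * 10

277.4000 mm


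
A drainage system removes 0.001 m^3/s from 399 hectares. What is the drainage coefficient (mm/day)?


DC = Q * 86400 / (A * 10000) * 1000
DC = 0.001 * 86400 / (399 * 10000) * 1000
DC = 86400.0000 / 3990000

0.0217 mm/day


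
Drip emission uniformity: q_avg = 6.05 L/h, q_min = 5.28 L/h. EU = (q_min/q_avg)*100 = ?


EU = (q_min/q_avg)*100 = (5.28/6.05)*100 = 87.2727%

87.2727 %


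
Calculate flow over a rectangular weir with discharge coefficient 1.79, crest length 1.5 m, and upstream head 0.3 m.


Q = C * L * H^(3/2) = 1.79 * 1.5 * 0.3^1.5 = 1.79 * 1.5 * 0.164317

0.4412 m^3/s


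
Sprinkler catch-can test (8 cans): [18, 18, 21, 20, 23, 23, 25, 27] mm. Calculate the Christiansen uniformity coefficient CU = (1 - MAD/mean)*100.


mean = 21.875000 mm
MAD = 2.625000 mm
CU = (1 - 2.625000/21.875000)*100

88.0000 %


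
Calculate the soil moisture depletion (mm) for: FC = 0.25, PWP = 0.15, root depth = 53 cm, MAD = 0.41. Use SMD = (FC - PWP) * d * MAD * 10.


SMD = (FC - PWP) * d * MAD * 10
SMD = (0.25 - 0.15) * 53 * 0.41 * 10
SMD = 0.1000 * 53 * 0.41 * 10

21.7300 mm


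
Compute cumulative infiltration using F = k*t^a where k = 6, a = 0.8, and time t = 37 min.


F = k * t^a = 6 * 37^0.8
F = 6 * 17.970550

107.8233 mm


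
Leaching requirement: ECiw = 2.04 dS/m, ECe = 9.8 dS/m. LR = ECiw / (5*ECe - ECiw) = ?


LR = ECiw / (5*ECe - ECiw)
LR = 2.04 / (5*9.8 - 2.04)
LR = 2.04 / 46.9600

0.0434


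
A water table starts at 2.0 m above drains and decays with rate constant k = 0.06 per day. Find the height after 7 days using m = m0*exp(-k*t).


m = m0 * exp(-k*t)
m = 2.0 * exp(-0.06 * 7)
m = 2.0 * exp(-0.4200)

1.3141 m


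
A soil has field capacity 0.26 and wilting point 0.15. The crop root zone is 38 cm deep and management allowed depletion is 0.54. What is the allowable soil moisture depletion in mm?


SMD = (FC - PWP) * d * MAD * 10
SMD = (0.26 - 0.15) * 38 * 0.54 * 10
SMD = 0.1100 * 38 * 0.54 * 10

22.5720 mm


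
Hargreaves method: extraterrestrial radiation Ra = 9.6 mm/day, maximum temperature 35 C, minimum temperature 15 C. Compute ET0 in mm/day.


Tmean = (Tmax + Tmin)/2 = (35 + 15)/2 = 25.0
ET0 = 0.0023 * 9.6 * (25.0 + 17.8) * sqrt(35 - 15)
ET0 = 0.0023 * 9.6 * 42.8 * 4.472136

4.2263 mm/day


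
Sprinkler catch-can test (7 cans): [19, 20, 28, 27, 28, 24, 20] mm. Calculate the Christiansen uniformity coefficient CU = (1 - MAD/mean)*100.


mean = 23.714286 mm
MAD = 3.469388 mm
CU = (1 - 3.469388/23.714286)*100

85.3701 %


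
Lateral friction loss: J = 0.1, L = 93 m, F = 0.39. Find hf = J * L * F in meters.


hf = J * L * F = 0.1 * 93 * 0.39 = 3.6270 m

3.6270 m


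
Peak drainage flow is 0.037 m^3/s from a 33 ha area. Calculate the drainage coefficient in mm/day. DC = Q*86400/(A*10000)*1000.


DC = Q * 86400 / (A * 10000) * 1000
DC = 0.037 * 86400 / (33 * 10000) * 1000
DC = 3196800.0000 / 330000

9.6873 mm/day


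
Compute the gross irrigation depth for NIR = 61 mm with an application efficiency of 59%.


Ea = 59% = 0.59
GID = NIR / Ea = 61 / 0.59 = 103.3898 mm

103.3898 mm


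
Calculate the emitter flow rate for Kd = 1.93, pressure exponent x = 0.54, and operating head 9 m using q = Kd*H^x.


q = Kd * H^x = 1.93 * 9^0.54 = 1.93 * 3.275601

6.3219 L/h


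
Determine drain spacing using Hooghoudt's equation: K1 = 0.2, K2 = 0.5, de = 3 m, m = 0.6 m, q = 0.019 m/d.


S^2 = 8*K2*de*m/q + 4*K1*m^2/q
S^2 = 8*0.5*3*0.6/0.019 + 4*0.2*0.6^2/0.019
S = sqrt(394.1053)

19.8521 m


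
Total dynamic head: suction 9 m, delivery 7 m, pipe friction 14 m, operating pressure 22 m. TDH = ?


TDH = Hs + Hd + hf + Hp = 9 + 7 + 14 + 22 = 52

52 m


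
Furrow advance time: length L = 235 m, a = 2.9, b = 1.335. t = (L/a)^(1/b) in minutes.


t = (L/a)^(1/b)
t = (235/2.9)^(1/1.335)
t = 81.034483^(1/1.335)

26.8977 min


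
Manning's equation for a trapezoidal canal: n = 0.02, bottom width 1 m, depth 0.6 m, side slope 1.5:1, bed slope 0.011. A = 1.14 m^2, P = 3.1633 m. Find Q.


R = A/P = 1.14/3.1633 = 0.360383
Q = (1/0.02) * 1.14 * 0.360383^(2/3) * 0.011^0.5

3.0275 m^3/s


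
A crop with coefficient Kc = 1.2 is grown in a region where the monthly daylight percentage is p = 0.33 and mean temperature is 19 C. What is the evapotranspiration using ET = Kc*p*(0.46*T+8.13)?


ET = Kc * p * (0.46*T + 8.13)
ET = 1.2 * 0.33 * (0.46*19 + 8.13)
ET = 1.2 * 0.33 * 16.8700

6.6805 mm/day


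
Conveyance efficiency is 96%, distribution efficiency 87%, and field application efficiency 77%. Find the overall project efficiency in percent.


Ec = 0.96, Eb = 0.87, Ea = 0.77
E = 0.96 * 0.87 * 0.77 * 100 = 64.3104%

64.3104 %


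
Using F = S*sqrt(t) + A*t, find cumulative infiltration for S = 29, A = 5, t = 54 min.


F = S*sqrt(t) + A*t
F = 29*sqrt(54) + 5*54
F = 29*7.348469 + 270

483.1056 mm


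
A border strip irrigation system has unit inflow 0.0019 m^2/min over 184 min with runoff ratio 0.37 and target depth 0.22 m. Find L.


L = q*t/((1+r)*Z)
L = 0.0019*184/((1+0.37)*0.22)
L = 0.3496/0.3014

1.1599 m


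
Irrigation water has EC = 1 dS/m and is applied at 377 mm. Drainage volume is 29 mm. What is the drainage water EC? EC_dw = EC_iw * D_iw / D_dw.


EC_dw = EC_iw * D_iw / D_dw
EC_dw = 1 * 377 / 29
EC_dw = 377 / 29

13.0000 dS/m


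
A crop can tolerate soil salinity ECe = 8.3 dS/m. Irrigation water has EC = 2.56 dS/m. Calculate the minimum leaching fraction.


LR = ECiw / (5*ECe - ECiw)
LR = 2.56 / (5*8.3 - 2.56)
LR = 2.56 / 38.9400

0.0657


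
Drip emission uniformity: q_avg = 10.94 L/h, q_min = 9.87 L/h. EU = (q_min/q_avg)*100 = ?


EU = (q_min/q_avg)*100 = (9.87/10.94)*100 = 90.2194%

90.2194 %


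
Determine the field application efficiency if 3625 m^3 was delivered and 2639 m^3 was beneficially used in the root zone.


Ea = V_root / V_field * 100 = 2639 / 3625 * 100 = 72.8000%

72.8000 %


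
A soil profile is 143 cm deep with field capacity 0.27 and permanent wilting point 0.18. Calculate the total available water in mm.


AWC = (FC - PWP) * d * 10
AWC = (0.27 - 0.18) * 143 * 10
AWC = 0.0900 * 143 * 10

128.7000 mm


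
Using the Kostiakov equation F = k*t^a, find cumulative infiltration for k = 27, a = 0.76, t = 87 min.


F = k * t^a = 27 * 87^0.76
F = 27 * 29.787540

804.2636 mm


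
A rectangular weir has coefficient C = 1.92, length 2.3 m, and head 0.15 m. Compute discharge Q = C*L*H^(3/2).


Q = C * L * H^(3/2) = 1.92 * 2.3 * 0.15^1.5 = 1.92 * 2.3 * 0.058095

0.2565 m^3/s


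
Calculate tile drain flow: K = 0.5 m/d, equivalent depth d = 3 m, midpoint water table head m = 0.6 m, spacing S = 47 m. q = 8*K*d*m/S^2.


q = 8*K*d*m/S^2
q = 8*0.5*3*0.6/47^2
q = 7.2000 / 2209

0.0033 m/d


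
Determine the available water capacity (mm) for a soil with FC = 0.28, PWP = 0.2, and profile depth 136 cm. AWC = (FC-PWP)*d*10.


AWC = (FC - PWP) * d * 10
AWC = (0.28 - 0.2) * 136 * 10
AWC = 0.0800 * 136 * 10

108.8000 mm


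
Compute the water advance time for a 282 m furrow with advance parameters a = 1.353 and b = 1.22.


t = (L/a)^(1/b)
t = (282/1.353)^(1/1.22)
t = 208.425721^(1/1.22)

79.5756 min


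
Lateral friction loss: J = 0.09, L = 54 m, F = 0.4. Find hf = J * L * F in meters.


hf = J * L * F = 0.09 * 54 * 0.4 = 1.9440 m

1.9440 m


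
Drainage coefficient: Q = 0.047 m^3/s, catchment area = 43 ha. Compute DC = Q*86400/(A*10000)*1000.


DC = Q * 86400 / (A * 10000) * 1000
DC = 0.047 * 86400 / (43 * 10000) * 1000
DC = 4060800.0000 / 430000

9.4437 mm/day


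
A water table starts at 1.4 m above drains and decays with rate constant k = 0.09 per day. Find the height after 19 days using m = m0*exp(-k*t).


m = m0 * exp(-k*t)
m = 1.4 * exp(-0.09 * 19)
m = 1.4 * exp(-1.7100)

0.2532 m


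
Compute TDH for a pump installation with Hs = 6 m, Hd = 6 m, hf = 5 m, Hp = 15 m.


TDH = Hs + Hd + hf + Hp = 6 + 6 + 5 + 15 = 32

32 m


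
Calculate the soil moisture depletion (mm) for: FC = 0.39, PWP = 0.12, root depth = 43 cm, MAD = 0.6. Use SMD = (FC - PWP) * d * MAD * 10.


SMD = (FC - PWP) * d * MAD * 10
SMD = (0.39 - 0.12) * 43 * 0.6 * 10
SMD = 0.2700 * 43 * 0.6 * 10

69.6600 mm


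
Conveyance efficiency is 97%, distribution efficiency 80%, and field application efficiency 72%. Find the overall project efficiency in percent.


Ec = 0.97, Eb = 0.8, Ea = 0.72
E = 0.97 * 0.8 * 0.72 * 100 = 55.8720%

55.8720 %


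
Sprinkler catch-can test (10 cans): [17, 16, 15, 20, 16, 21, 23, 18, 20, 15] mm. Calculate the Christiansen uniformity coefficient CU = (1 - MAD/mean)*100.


mean = 18.100000 mm
MAD = 2.320000 mm
CU = (1 - 2.320000/18.100000)*100

87.1823 %


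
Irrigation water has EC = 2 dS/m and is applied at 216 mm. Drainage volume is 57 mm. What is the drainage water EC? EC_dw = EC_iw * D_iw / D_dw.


EC_dw = EC_iw * D_iw / D_dw
EC_dw = 2 * 216 / 57
EC_dw = 432 / 57

7.5789 dS/m


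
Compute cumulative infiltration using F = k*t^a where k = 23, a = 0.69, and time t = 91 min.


F = k * t^a = 23 * 91^0.69
F = 23 * 22.477011

516.9713 mm


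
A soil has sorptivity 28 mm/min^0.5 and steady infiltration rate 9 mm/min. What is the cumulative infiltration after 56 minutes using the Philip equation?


F = S*sqrt(t) + A*t
F = 28*sqrt(56) + 9*56
F = 28*7.483315 + 504

713.5328 mm


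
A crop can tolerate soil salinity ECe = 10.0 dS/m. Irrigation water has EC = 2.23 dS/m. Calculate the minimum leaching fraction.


LR = ECiw / (5*ECe - ECiw)
LR = 2.23 / (5*10.0 - 2.23)
LR = 2.23 / 47.7700

0.0467


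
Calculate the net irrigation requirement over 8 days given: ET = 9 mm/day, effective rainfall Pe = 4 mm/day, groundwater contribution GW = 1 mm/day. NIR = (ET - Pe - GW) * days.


Daily deficit = ET - Pe - GW = 9 - 4 - 1 = 4 mm/day
NIR = 4 * 8 = 32 mm

32.0000 mm


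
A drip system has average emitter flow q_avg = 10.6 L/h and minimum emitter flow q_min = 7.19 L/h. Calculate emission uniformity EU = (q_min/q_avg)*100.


EU = (q_min/q_avg)*100 = (7.19/10.6)*100 = 67.8302%

67.8302 %


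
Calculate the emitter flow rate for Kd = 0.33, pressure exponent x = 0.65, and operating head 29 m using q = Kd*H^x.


q = Kd * H^x = 0.33 * 29^0.65 = 0.33 * 8.923982

2.9449 L/h


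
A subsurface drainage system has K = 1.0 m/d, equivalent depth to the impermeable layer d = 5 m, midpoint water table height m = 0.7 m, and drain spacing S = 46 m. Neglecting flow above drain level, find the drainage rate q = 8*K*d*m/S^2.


q = 8*K*d*m/S^2
q = 8*1.0*5*0.7/46^2
q = 28.0000 / 2116

0.0132 m/d


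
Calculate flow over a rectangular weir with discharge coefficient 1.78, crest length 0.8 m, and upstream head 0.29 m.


Q = C * L * H^(3/2) = 1.78 * 0.8 * 0.29^1.5 = 1.78 * 0.8 * 0.156170

0.2224 m^3/s


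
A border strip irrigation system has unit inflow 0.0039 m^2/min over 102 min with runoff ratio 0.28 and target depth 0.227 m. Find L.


L = q*t/((1+r)*Z)
L = 0.0039*102/((1+0.28)*0.227)
L = 0.3978/0.29056

1.3691 m


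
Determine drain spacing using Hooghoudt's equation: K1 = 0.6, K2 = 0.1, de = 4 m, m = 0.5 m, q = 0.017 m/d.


S^2 = 8*K2*de*m/q + 4*K1*m^2/q
S^2 = 8*0.1*4*0.5/0.017 + 4*0.6*0.5^2/0.017
S = sqrt(129.4118)

11.3759 m


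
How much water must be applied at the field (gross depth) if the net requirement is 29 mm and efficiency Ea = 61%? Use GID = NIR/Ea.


Ea = 61% = 0.61
GID = NIR / Ea = 29 / 0.61 = 47.5410 mm

47.5410 mm


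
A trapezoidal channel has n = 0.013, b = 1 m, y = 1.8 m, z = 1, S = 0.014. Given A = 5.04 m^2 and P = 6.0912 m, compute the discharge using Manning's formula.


R = A/P = 5.04/6.0912 = 0.827423
Q = (1/0.013) * 5.04 * 0.827423^(2/3) * 0.014^0.5

40.4299 m^3/s


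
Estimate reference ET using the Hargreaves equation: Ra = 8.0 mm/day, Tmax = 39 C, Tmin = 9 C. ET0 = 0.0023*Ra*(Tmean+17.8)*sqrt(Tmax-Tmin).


Tmean = (Tmax + Tmin)/2 = (39 + 9)/2 = 24.0
ET0 = 0.0023 * 8.0 * (24.0 + 17.8) * sqrt(39 - 9)
ET0 = 0.0023 * 8.0 * 41.8 * 5.477226

4.2126 mm/day


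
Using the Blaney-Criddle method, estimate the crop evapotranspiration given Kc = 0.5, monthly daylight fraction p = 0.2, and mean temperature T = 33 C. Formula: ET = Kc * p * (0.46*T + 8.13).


ET = Kc * p * (0.46*T + 8.13)
ET = 0.5 * 0.2 * (0.46*33 + 8.13)
ET = 0.5 * 0.2 * 23.3100

2.3310 mm/day


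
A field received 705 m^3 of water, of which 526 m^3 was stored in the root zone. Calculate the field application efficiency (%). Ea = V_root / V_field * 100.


Ea = V_root / V_field * 100 = 526 / 705 * 100 = 74.6099%

74.6099 %


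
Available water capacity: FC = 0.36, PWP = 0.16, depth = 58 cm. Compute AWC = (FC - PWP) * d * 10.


AWC = (FC - PWP) * d * 10
AWC = (0.36 - 0.16) * 58 * 10
AWC = 0.2000 * 58 * 10

116.0000 mm


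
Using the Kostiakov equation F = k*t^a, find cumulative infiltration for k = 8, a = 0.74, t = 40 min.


F = k * t^a = 8 * 40^0.74
F = 8 * 15.329373

122.6350 mm


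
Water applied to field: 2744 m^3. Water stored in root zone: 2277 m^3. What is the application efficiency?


Ea = V_root / V_field * 100 = 2277 / 2744 * 100 = 82.9810%

82.9810 %


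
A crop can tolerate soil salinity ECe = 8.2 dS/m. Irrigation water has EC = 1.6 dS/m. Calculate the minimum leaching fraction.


LR = ECiw / (5*ECe - ECiw)
LR = 1.6 / (5*8.2 - 1.6)
LR = 1.6 / 39.4000

0.0406


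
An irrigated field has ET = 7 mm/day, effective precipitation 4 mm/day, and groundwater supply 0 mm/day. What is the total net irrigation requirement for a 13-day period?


Daily deficit = ET - Pe - GW = 7 - 4 - 0 = 3 mm/day
NIR = 3 * 13 = 39 mm

39.0000 mm


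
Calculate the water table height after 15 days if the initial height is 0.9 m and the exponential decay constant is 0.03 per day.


m = m0 * exp(-k*t)
m = 0.9 * exp(-0.03 * 15)
m = 0.9 * exp(-0.4500)

0.5739 m


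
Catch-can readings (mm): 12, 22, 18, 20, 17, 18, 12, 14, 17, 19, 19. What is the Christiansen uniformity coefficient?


mean = 17.090909 mm
MAD = 2.446281 mm
CU = (1 - 2.446281/17.090909)*100

85.6867 %


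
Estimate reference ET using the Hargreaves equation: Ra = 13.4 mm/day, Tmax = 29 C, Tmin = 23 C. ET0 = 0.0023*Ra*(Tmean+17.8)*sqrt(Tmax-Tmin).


Tmean = (Tmax + Tmin)/2 = (29 + 23)/2 = 26.0
ET0 = 0.0023 * 13.4 * (26.0 + 17.8) * sqrt(29 - 23)
ET0 = 0.0023 * 13.4 * 43.8 * 2.449490

3.3066 mm/day


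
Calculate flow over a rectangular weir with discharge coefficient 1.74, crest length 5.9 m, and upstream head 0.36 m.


Q = C * L * H^(3/2) = 1.74 * 5.9 * 0.36^1.5 = 1.74 * 5.9 * 0.216000

2.2175 m^3/s


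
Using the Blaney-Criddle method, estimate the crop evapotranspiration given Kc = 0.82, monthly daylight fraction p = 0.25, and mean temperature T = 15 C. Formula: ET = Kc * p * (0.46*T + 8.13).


ET = Kc * p * (0.46*T + 8.13)
ET = 0.82 * 0.25 * (0.46*15 + 8.13)
ET = 0.82 * 0.25 * 15.0300

3.0812 mm/day


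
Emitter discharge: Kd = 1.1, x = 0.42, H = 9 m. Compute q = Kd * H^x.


q = Kd * H^x = 1.1 * 9^0.42 = 1.1 * 2.516413

2.7681 L/h


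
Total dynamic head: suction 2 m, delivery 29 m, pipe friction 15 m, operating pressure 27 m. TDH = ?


TDH = Hs + Hd + hf + Hp = 2 + 29 + 15 + 27 = 73

73 m


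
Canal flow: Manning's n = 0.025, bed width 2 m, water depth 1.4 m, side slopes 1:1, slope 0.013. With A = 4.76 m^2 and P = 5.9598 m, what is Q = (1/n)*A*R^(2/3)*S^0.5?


R = A/P = 4.76/5.9598 = 0.798685
Q = (1/0.025) * 4.76 * 0.798685^(2/3) * 0.013^0.5

18.6877 m^3/s


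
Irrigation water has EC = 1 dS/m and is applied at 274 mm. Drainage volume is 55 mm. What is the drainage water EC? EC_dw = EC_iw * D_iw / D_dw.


EC_dw = EC_iw * D_iw / D_dw
EC_dw = 1 * 274 / 55
EC_dw = 274 / 55

4.9818 dS/m


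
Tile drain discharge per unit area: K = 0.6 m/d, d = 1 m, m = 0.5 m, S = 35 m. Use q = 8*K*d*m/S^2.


q = 8*K*d*m/S^2
q = 8*0.6*1*0.5/35^2
q = 2.4000 / 1225

0.0020 m/d


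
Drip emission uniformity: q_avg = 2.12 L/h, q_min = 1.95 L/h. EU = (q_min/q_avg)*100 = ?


EU = (q_min/q_avg)*100 = (1.95/2.12)*100 = 91.9811%

91.9811 %


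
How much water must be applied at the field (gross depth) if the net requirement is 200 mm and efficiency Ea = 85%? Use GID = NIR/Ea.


Ea = 85% = 0.85
GID = NIR / Ea = 200 / 0.85 = 235.2941 mm

235.2941 mm


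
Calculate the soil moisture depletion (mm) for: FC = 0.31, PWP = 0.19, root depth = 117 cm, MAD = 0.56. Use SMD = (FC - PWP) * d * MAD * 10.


SMD = (FC - PWP) * d * MAD * 10
SMD = (0.31 - 0.19) * 117 * 0.56 * 10
SMD = 0.1200 * 117 * 0.56 * 10

78.6240 mm


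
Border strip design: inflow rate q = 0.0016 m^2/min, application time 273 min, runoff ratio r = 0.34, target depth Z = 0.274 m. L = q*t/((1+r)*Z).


L = q*t/((1+r)*Z)
L = 0.0016*273/((1+0.34)*0.274)
L = 0.4368/0.36716

1.1897 m


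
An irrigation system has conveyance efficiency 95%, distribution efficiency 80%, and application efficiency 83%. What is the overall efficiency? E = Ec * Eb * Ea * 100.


Ec = 0.95, Eb = 0.8, Ea = 0.83
E = 0.95 * 0.8 * 0.83 * 100 = 63.0800%

63.0800 %


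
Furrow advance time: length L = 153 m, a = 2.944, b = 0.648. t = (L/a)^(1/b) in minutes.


t = (L/a)^(1/b)
t = (153/2.944)^(1/0.648)
t = 51.970109^(1/0.648)

444.3938 min


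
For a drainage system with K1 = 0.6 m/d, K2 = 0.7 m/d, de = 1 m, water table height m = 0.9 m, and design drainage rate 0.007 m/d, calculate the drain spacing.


S^2 = 8*K2*de*m/q + 4*K1*m^2/q
S^2 = 8*0.7*1*0.9/0.007 + 4*0.6*0.9^2/0.007
S = sqrt(997.7143)

31.5866 m


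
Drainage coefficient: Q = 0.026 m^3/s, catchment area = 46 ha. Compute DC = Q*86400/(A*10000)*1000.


DC = Q * 86400 / (A * 10000) * 1000
DC = 0.026 * 86400 / (46 * 10000) * 1000
DC = 2246400.0000 / 460000

4.8835 mm/day


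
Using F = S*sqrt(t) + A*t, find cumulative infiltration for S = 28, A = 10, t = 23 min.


F = S*sqrt(t) + A*t
F = 28*sqrt(23) + 10*23
F = 28*4.795832 + 230

364.2833 mm


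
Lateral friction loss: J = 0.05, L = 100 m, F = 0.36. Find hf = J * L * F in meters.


hf = J * L * F = 0.05 * 100 * 0.36 = 1.8000 m

1.8000 m


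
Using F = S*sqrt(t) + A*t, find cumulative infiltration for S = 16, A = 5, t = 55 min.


F = S*sqrt(t) + A*t
F = 16*sqrt(55) + 5*55
F = 16*7.416198 + 275

393.6592 mm


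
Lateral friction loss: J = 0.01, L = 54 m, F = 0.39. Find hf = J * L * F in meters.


hf = J * L * F = 0.01 * 54 * 0.39 = 0.2106 m

0.2106 m


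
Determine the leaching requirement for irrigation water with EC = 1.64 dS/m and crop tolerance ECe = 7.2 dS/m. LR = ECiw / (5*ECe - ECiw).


LR = ECiw / (5*ECe - ECiw)
LR = 1.64 / (5*7.2 - 1.64)
LR = 1.64 / 34.3600

0.0477


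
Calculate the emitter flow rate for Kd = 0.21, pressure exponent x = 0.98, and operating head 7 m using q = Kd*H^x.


q = Kd * H^x = 0.21 * 7^0.98 = 0.21 * 6.732806

1.4139 L/h


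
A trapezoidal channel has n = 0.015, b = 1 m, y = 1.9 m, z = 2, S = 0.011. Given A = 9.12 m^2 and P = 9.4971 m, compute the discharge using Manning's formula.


R = A/P = 9.12/9.4971 = 0.960293
Q = (1/0.015) * 9.12 * 0.960293^(2/3) * 0.011^0.5

62.0682 m^3/s


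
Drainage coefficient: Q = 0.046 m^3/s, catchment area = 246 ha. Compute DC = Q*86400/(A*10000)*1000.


DC = Q * 86400 / (A * 10000) * 1000
DC = 0.046 * 86400 / (246 * 10000) * 1000
DC = 3974400.0000 / 2460000

1.6156 mm/day


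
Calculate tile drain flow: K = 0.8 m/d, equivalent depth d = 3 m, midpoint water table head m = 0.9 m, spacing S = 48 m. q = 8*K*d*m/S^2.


q = 8*K*d*m/S^2
q = 8*0.8*3*0.9/48^2
q = 17.2800 / 2304

0.0075 m/d


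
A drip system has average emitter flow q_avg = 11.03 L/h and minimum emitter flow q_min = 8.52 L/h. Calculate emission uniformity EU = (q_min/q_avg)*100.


EU = (q_min/q_avg)*100 = (8.52/11.03)*100 = 77.2439%

77.2439 %


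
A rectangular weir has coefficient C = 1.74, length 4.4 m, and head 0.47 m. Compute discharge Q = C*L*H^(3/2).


Q = C * L * H^(3/2) = 1.74 * 4.4 * 0.47^1.5 = 1.74 * 4.4 * 0.322216

2.4669 m^3/s


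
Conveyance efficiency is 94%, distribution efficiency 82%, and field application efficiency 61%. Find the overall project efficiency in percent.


Ec = 0.94, Eb = 0.82, Ea = 0.61
E = 0.94 * 0.82 * 0.61 * 100 = 47.0188%

47.0188 %


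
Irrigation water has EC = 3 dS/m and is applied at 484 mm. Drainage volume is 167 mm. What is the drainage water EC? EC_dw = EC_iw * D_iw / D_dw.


EC_dw = EC_iw * D_iw / D_dw
EC_dw = 3 * 484 / 167
EC_dw = 1452 / 167

8.6946 dS/m


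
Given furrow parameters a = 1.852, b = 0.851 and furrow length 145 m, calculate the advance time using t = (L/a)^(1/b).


t = (L/a)^(1/b)
t = (145/1.852)^(1/0.851)
t = 78.293737^(1/0.851)

167.9949 min


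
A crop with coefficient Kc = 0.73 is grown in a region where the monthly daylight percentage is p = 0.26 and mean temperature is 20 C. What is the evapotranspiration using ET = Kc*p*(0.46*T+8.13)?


ET = Kc * p * (0.46*T + 8.13)
ET = 0.73 * 0.26 * (0.46*20 + 8.13)
ET = 0.73 * 0.26 * 17.3300

3.2892 mm/day


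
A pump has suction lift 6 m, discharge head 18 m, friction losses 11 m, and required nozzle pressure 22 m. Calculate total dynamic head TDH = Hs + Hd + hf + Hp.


TDH = Hs + Hd + hf + Hp = 6 + 18 + 11 + 22 = 57

57 m


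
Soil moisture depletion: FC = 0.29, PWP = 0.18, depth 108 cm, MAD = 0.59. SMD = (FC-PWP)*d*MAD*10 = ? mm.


SMD = (FC - PWP) * d * MAD * 10
SMD = (0.29 - 0.18) * 108 * 0.59 * 10
SMD = 0.1100 * 108 * 0.59 * 10

70.0920 mm


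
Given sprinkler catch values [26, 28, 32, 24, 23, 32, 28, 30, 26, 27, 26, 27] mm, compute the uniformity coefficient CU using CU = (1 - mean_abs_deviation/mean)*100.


mean = 27.416667 mm
MAD = 2.152778 mm
CU = (1 - 2.152778/27.416667)*100

92.1479 %


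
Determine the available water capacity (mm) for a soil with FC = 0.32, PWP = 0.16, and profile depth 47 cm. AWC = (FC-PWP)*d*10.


AWC = (FC - PWP) * d * 10
AWC = (0.32 - 0.16) * 47 * 10
AWC = 0.1600 * 47 * 10

75.2000 mm


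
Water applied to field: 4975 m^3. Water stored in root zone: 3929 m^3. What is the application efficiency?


Ea = V_root / V_field * 100 = 3929 / 4975 * 100 = 78.9749%

78.9749 %


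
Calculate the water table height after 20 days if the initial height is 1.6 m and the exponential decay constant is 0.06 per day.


m = m0 * exp(-k*t)
m = 1.6 * exp(-0.06 * 20)
m = 1.6 * exp(-1.2000)

0.4819 m


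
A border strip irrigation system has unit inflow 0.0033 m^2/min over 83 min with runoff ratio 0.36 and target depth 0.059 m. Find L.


L = q*t/((1+r)*Z)
L = 0.0033*83/((1+0.36)*0.059)
L = 0.2739/0.08024

3.4135 m


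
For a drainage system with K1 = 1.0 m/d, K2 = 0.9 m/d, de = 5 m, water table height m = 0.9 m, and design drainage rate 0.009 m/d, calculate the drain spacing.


S^2 = 8*K2*de*m/q + 4*K1*m^2/q
S^2 = 8*0.9*5*0.9/0.009 + 4*1.0*0.9^2/0.009
S = sqrt(3960.0000)

62.9285 m


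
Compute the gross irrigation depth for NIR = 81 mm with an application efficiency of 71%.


Ea = 71% = 0.71
GID = NIR / Ea = 81 / 0.71 = 114.0845 mm

114.0845 mm


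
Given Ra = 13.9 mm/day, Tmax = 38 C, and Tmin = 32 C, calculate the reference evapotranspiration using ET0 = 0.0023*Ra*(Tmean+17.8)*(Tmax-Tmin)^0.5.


Tmean = (Tmax + Tmin)/2 = (38 + 32)/2 = 35.0
ET0 = 0.0023 * 13.9 * (35.0 + 17.8) * sqrt(38 - 32)
ET0 = 0.0023 * 13.9 * 52.8 * 2.449490

4.1348 mm/day
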